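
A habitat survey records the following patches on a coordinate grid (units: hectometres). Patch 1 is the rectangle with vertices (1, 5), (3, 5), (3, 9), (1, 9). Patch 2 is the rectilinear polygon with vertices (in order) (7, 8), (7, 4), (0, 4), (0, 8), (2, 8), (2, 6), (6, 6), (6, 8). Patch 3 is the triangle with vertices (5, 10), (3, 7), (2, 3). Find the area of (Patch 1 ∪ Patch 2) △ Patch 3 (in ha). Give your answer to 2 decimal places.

|Patch 1 ∪ Patch 2| = 24.
|(Patch 1 ∪ Patch 2) ∩ Patch 3| = 0.8393.
|(Patch 1 ∪ Patch 2) △ Patch 3| = 24 + 2.5 − 1.6786 = 24.82.

24.82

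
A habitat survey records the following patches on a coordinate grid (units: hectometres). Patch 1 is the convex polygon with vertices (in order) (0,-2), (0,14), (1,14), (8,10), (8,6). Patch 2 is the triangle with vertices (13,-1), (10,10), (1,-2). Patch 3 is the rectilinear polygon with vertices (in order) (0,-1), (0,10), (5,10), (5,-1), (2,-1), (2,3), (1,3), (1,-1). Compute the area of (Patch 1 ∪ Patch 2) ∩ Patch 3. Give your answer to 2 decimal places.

|Patch 1 ∪ Patch 2| = 146.8333.
|(Patch 1 ∪ Patch 2) ∩ Patch 3| = 50.33.

50.33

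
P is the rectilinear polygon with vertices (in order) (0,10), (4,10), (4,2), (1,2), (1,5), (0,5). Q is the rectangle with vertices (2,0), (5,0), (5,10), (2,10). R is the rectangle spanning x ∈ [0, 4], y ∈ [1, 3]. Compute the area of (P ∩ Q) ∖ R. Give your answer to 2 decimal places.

14.00

|P ∩ Q| = 16.
|(P ∩ Q) ∩ R| = 2.
|(P ∩ Q) ∖ R| = 16 − 2 = 14.00.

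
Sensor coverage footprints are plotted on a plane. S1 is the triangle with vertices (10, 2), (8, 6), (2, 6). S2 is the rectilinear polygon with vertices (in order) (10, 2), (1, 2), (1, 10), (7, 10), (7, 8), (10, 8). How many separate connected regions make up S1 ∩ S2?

S1 ∩ S2 is a single connected region.

1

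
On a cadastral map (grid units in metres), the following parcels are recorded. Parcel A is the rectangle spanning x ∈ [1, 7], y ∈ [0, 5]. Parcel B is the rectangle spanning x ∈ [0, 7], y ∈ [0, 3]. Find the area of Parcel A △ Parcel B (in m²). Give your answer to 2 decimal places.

15.00

|Parcel A∩Parcel B|: x∈[1,7], y∈[0,3] → 6·3 = 18.
|Parcel A △ Parcel B| = |Parcel A| + |Parcel B| − 2·|Parcel A∩Parcel B| = 30 + 21 − 36 = 15.00.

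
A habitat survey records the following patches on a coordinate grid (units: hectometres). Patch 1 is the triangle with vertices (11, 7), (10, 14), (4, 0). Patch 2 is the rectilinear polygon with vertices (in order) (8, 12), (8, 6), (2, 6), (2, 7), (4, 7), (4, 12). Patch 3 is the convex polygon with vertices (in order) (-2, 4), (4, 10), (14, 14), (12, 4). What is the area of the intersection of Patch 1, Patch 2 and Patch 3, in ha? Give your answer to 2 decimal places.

2.38

The intersection is the polygon with vertices (8,6), (6.571,6), (8,9.333).
By the shoelace formula its area is 2.38.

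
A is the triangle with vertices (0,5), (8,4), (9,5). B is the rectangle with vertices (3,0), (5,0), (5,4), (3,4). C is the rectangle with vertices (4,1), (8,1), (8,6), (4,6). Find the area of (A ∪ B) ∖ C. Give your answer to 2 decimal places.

6.50

|A ∪ B| = 12.5.
|(A ∪ B) ∩ C| = 6.
|(A ∪ B) ∖ C| = 12.5 − 6 = 6.50.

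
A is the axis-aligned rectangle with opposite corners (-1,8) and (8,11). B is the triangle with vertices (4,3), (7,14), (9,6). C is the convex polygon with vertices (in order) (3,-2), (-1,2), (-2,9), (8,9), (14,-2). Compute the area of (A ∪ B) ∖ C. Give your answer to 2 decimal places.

20.58

|A ∪ B| = 43.4432.
|(A ∪ B) ∩ C| = 22.8601.
|(A ∪ B) ∖ C| = 43.4432 − 22.8601 = 20.58.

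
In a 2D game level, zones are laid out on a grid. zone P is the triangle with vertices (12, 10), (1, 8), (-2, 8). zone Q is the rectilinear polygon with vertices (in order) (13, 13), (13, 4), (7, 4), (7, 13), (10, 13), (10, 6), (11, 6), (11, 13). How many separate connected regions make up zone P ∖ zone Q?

zone P ∖ zone Q splits into 2 disjoint pieces (area 0.0584, area 2.513).

2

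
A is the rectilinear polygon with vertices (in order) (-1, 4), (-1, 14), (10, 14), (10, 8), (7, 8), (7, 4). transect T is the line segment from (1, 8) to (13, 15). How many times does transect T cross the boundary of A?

1

The segment meets the boundary at (10,13.25).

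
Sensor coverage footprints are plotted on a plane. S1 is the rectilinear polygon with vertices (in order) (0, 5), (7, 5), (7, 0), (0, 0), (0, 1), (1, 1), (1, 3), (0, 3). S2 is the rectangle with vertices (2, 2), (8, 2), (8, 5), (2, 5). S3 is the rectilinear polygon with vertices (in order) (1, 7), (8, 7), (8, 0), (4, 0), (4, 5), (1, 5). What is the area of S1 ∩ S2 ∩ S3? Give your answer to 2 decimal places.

9.00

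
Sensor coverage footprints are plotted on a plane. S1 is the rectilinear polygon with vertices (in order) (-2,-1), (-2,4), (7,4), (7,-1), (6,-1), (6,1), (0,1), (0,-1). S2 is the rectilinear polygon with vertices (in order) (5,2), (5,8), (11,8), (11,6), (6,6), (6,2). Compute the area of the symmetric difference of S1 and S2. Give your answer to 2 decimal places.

45.00

|S1| = 33, |S2| = 16, |S1∩S2| = 2.
|S1 △ S2| = |S1| + |S2| − 2·|S1∩S2| = 33 + 16 − 4 = 45.00.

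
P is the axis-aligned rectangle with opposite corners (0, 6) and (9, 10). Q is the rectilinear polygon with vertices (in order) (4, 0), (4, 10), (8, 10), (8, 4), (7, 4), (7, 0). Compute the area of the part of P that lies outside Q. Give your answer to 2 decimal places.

|P| = 36, |P∩Q| = 16.
|P ∖ Q| = |P| − |P∩Q| = 36 − 16 = 20.00.

20.00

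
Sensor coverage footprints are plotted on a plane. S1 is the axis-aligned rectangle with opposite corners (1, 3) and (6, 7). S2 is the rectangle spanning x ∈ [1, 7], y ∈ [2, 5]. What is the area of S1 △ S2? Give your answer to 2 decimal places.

|S1∩S2|: x∈[1,6], y∈[3,5] → 5·2 = 10.
|S1 △ S2| = |S1| + |S2| − 2·|S1∩S2| = 20 + 18 − 20 = 18.00.

18.00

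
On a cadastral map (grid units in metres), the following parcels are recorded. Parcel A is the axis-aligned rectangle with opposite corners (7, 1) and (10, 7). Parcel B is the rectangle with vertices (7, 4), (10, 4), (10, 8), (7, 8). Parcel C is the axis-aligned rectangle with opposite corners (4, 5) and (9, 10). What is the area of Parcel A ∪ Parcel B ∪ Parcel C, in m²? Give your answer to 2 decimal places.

By inclusion–exclusion:
Individual areas: |Parcel A| = 18, |Parcel B| = 12, |Parcel C| = 25.
|Parcel A∩Parcel B|: x∈[7,10], y∈[4,7] → 3·3 = 9.
|Parcel A∩Parcel C|: x∈[7,9], y∈[5,7] → 2·2 = 4.
|Parcel B∩Parcel C|: x∈[7,9], y∈[5,8] → 2·3 = 6.
|Parcel A∩Parcel B∩Parcel C| = 4.
|Parcel A ∪ Parcel B ∪ Parcel C| = 55 − 19 + 4 = 40.00.

40.00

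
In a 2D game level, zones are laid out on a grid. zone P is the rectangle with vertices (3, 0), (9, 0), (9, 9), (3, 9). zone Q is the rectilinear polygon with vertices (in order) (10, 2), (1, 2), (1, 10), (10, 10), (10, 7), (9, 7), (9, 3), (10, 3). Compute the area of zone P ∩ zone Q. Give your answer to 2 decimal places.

The intersection is the polygon with vertices (9,2), (3,2), (3,9), (9,9), (9,7), (9,3).
By the shoelace formula its area is 42.00.

42.00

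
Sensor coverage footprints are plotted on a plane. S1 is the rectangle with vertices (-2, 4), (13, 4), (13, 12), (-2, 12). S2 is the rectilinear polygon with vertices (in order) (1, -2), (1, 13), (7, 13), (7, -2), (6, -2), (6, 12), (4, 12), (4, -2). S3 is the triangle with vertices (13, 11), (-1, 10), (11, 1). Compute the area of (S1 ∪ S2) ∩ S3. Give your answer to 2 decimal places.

62.10

The region (S1 ∪ S2) ∩ S3 is the polygon with vertices (7,4), (-1,10), (13,11), (11.6,4).
By the shoelace formula its area is 62.10.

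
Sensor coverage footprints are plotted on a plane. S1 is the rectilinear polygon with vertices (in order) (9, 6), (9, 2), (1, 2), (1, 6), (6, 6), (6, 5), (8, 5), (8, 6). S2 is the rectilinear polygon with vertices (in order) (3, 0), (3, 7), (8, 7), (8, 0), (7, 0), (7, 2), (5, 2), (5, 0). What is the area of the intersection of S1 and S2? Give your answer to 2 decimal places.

18.00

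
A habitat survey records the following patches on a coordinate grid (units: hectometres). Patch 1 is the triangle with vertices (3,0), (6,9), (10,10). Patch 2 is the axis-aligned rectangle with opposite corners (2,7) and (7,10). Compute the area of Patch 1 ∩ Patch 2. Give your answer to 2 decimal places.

The intersection is the polygon with vertices (6,9), (7,9.25), (7,7), (5.333,7).
By the shoelace formula its area is 2.79.

2.79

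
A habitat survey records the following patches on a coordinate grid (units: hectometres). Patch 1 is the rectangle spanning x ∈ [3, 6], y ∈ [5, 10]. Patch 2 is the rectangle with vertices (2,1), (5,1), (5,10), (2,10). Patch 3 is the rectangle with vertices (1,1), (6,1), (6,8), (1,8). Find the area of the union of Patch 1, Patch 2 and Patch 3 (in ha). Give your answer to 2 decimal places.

By inclusion–exclusion:
Individual areas: |Patch 1| = 15, |Patch 2| = 27, |Patch 3| = 35.
|Patch 1∩Patch 2|: x∈[3,5], y∈[5,10] → 2·5 = 10.
|Patch 1∩Patch 3|: x∈[3,6], y∈[5,8] → 3·3 = 9.
|Patch 2∩Patch 3|: x∈[2,5], y∈[1,8] → 3·7 = 21.
|Patch 1∩Patch 2∩Patch 3| = 6.
|Patch 1 ∪ Patch 2 ∪ Patch 3| = 77 − 40 + 6 = 43.00.

43.00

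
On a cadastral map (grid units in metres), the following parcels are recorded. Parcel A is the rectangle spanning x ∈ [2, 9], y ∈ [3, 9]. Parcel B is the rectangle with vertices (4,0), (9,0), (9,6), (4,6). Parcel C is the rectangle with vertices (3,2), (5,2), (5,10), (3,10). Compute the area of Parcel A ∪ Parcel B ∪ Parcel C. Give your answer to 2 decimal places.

60.00

By inclusion–exclusion:
Individual areas: |Parcel A| = 42, |Parcel B| = 30, |Parcel C| = 16.
|Parcel A∩Parcel B|: x∈[4,9], y∈[3,6] → 5·3 = 15.
|Parcel A∩Parcel C|: x∈[3,5], y∈[3,9] → 2·6 = 12.
|Parcel B∩Parcel C|: x∈[4,5], y∈[2,6] → 1·4 = 4.
|Parcel A∩Parcel B∩Parcel C| = 3.
|Parcel A ∪ Parcel B ∪ Parcel C| = 88 − 31 + 3 = 60.00.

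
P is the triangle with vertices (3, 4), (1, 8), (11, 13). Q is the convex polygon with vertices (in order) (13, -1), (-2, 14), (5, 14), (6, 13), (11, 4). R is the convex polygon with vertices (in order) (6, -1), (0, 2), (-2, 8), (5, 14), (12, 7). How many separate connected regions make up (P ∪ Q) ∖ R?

(P ∪ Q) ∖ R splits into 3 disjoint pieces (area 11.3077, area 2.451, area 7.2234).

3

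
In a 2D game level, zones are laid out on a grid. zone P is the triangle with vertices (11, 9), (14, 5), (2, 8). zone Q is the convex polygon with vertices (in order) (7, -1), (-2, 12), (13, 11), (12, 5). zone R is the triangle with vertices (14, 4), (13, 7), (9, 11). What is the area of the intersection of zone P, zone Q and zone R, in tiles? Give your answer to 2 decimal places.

The intersection is the polygon with vertices (12.243,6.46), (10.471,8.941), (11,9), (12.364,7.182).
By the shoelace formula its area is 1.31.

1.31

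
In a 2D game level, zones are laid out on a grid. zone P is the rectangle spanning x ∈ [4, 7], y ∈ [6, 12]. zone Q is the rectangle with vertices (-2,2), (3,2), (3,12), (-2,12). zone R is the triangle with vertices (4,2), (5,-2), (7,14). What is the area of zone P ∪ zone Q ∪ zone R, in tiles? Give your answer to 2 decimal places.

By inclusion–exclusion:
Individual areas: |zone P| = 18, |zone Q| = 50, |zone R| = 12.
|zone P∩zone Q| = 0 (no overlap).
|zone P∩zone R| = 3.75.
|zone Q∩zone R| = 0.
|zone P∩zone Q∩zone R| = 0.
|zone P ∪ zone Q ∪ zone R| = 80 − 3.75 + 0 = 76.25.

76.25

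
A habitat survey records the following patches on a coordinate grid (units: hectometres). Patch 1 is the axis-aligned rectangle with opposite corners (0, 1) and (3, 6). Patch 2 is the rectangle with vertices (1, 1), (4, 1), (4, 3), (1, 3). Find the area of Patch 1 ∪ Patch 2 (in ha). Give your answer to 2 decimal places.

By inclusion–exclusion:
Individual areas: |Patch 1| = 15, |Patch 2| = 6.
|Patch 1∩Patch 2|: x∈[1,3], y∈[1,3] → 2·2 = 4.
|Patch 1 ∪ Patch 2| = 21 − 4 = 17.00.

17.00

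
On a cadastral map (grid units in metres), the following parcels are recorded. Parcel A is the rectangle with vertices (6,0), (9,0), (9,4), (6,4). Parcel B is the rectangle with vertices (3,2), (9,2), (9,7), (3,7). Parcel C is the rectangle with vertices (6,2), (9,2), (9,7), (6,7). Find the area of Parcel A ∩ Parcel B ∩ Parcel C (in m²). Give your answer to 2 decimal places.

The intersection is the polygon with vertices (6,2), (6,4), (9,4), (9,2).
By the shoelace formula its area is 6.00.

6.00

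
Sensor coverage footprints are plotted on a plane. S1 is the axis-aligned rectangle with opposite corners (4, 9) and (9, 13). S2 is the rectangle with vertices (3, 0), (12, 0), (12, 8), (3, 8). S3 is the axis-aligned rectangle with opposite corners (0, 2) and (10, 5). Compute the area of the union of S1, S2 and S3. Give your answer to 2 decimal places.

101.00

By inclusion–exclusion:
Individual areas: |S1| = 20, |S2| = 72, |S3| = 30.
|S1∩S2| = 0 (no overlap).
|S1∩S3| = 0 (no overlap).
|S2∩S3|: x∈[3,10], y∈[2,5] → 7·3 = 21.
|S1∩S2∩S3| = 0.
|S1 ∪ S2 ∪ S3| = 122 − 21 + 0 = 101.00.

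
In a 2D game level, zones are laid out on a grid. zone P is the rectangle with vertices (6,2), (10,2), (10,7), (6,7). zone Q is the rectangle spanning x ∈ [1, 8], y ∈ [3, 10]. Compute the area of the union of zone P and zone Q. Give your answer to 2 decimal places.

61.00

By inclusion–exclusion:
Individual areas: |zone P| = 20, |zone Q| = 49.
|zone P∩zone Q|: x∈[6,8], y∈[3,7] → 2·4 = 8.
|zone P ∪ zone Q| = 69 − 8 = 61.00.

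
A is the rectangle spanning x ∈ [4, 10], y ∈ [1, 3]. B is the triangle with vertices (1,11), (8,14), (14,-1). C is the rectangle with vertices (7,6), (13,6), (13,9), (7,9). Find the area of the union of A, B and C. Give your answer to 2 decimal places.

80.65

By inclusion–exclusion:
Individual areas: |A| = 12, |B| = 61.5, |C| = 18.
|A∩B| = 0.0513.
|A∩C| = 0 (no overlap).
|B∩C| = 10.8.
|A∩B∩C| = 0.
|A ∪ B ∪ C| = 91.5 − 10.8513 + 0 = 80.65.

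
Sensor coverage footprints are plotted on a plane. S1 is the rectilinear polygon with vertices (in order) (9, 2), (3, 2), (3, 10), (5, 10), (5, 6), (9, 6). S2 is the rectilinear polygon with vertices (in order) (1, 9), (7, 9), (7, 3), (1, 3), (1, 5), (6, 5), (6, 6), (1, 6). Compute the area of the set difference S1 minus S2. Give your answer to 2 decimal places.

17.00

|S1| = 32, |S1∩S2| = 15.
|S1 ∖ S2| = |S1| − |S1∩S2| = 32 − 15 = 17.00.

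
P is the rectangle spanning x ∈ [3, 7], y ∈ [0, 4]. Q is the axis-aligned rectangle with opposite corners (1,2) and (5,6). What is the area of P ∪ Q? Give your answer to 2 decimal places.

28.00

By inclusion–exclusion:
Individual areas: |P| = 16, |Q| = 16.
|P∩Q|: x∈[3,5], y∈[2,4] → 2·2 = 4.
|P ∪ Q| = 32 − 4 = 28.00.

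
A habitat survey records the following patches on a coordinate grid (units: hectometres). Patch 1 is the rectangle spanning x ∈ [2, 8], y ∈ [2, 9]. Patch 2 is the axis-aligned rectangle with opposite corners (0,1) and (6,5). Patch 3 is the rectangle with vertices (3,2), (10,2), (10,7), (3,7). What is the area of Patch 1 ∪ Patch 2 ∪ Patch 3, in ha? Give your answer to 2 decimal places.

64.00

By inclusion–exclusion:
Individual areas: |Patch 1| = 42, |Patch 2| = 24, |Patch 3| = 35.
|Patch 1∩Patch 2|: x∈[2,6], y∈[2,5] → 4·3 = 12.
|Patch 1∩Patch 3|: x∈[3,8], y∈[2,7] → 5·5 = 25.
|Patch 2∩Patch 3|: x∈[3,6], y∈[2,5] → 3·3 = 9.
|Patch 1∩Patch 2∩Patch 3| = 9.
|Patch 1 ∪ Patch 2 ∪ Patch 3| = 101 − 46 + 9 = 64.00.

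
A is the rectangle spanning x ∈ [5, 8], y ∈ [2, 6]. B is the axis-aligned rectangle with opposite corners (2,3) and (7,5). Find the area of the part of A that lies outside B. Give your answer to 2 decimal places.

|A∩B|: x∈[5,7], y∈[3,5] → 2·2 = 4.
|A| = 12.
|A ∖ B| = |A| − |A∩B| = 12 − 4 = 8.00.

8.00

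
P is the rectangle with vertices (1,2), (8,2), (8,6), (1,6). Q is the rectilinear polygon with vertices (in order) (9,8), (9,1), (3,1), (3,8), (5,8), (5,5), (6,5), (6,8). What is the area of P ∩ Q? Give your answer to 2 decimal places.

The intersection is the polygon with vertices (8,6), (8,2), (3,2), (3,6), (5,6), (5,5), (6,5), (6,6).
By the shoelace formula its area is 19.00.

19.00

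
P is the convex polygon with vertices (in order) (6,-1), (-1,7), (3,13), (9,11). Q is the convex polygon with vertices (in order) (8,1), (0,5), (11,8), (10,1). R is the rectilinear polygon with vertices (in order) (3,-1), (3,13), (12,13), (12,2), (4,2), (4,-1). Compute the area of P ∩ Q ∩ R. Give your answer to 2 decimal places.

17.13

The intersection is the polygon with vertices (8.049,7.195), (6.75,2), (6,2), (3,3.5), (3,5.818).
By the shoelace formula its area is 17.13.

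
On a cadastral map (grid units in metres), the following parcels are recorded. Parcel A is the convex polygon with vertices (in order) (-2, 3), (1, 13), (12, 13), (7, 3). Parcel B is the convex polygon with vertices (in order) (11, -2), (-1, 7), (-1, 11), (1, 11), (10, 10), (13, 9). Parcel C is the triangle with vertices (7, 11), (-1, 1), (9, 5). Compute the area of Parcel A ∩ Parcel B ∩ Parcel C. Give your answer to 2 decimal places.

26.26

The intersection is the polygon with vertices (7.231,10.308), (8.6,6.2), (7.75,4.5), (4.217,3.087), (2,4.75), (6.51,10.388).
By the shoelace formula its area is 26.26.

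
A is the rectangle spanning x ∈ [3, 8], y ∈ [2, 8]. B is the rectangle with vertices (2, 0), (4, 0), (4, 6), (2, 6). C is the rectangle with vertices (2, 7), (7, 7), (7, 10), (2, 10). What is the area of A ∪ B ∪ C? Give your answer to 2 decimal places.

By inclusion–exclusion:
Individual areas: |A| = 30, |B| = 12, |C| = 15.
|A∩B|: x∈[3,4], y∈[2,6] → 1·4 = 4.
|A∩C|: x∈[3,7], y∈[7,8] → 4·1 = 4.
|B∩C| = 0 (no overlap).
|A∩B∩C| = 0.
|A ∪ B ∪ C| = 57 − 8 + 0 = 49.00.

49.00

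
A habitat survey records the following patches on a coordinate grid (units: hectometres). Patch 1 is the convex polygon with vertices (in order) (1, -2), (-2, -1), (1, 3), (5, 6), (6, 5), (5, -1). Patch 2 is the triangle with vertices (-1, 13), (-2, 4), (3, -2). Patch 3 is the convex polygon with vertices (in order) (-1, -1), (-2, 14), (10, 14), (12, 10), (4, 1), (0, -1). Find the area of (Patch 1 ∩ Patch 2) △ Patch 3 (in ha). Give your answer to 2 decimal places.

|Patch 1 ∩ Patch 2| = 5.6848.
|(Patch 1 ∩ Patch 2) ∩ Patch 3| = 4.6368.
|(Patch 1 ∩ Patch 2) △ Patch 3| = 5.6848 + 142.5 − 9.2736 = 138.91.

138.91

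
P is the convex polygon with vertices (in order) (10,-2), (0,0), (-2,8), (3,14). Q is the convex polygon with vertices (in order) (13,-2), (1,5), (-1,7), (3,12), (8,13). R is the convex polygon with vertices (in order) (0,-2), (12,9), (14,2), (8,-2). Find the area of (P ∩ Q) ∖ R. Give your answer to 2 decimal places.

|P ∩ Q| = 46.7199.
|(P ∩ Q) ∩ R| = 6.1155.
|(P ∩ Q) ∖ R| = 46.7199 − 6.1155 = 40.60.

40.60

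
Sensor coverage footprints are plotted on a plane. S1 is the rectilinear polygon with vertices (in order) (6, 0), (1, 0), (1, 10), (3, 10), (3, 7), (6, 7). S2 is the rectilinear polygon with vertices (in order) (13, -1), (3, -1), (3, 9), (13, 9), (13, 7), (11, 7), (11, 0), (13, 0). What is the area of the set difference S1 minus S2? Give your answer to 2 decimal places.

20.00

|S1| = 41, |S1∩S2| = 21.
|S1 ∖ S2| = |S1| − |S1∩S2| = 41 − 21 = 20.00.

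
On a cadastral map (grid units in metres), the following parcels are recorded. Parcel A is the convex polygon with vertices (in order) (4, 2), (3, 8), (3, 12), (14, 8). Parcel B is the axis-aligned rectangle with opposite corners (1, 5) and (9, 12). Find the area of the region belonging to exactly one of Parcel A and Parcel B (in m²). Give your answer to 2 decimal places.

41.59

|Parcel A| = 55, |Parcel B| = 56, |Parcel A∩Parcel B| = 34.7045.
|Parcel A △ Parcel B| = |Parcel A| + |Parcel B| − 2·|Parcel A∩Parcel B| = 55 + 56 − 69.4091 = 41.59.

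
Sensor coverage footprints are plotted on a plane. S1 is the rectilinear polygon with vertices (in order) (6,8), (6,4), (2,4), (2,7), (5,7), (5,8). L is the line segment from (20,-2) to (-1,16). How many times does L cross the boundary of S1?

0

The segment lies entirely outside S1 and never meets its boundary.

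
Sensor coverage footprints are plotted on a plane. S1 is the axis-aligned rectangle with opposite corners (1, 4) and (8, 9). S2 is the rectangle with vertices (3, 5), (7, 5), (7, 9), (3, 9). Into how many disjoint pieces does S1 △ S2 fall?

S1 △ S2 is a single connected region.

1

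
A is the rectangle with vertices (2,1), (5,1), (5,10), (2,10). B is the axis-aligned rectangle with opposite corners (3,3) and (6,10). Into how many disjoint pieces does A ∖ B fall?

1

A ∖ B is a single connected region.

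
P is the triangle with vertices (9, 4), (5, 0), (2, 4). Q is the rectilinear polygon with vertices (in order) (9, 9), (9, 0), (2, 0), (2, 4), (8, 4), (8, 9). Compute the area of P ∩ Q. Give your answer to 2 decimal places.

14.00

The intersection is the polygon with vertices (5,0), (2,4), (8,4), (9,4).
By the shoelace formula its area is 14.00.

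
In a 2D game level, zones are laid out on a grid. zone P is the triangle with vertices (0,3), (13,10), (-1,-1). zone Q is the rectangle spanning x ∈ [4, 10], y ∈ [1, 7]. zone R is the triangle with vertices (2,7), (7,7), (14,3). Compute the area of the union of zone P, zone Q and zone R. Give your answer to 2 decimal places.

53.69

By inclusion–exclusion:
Individual areas: |zone P| = 22.5, |zone Q| = 36, |zone R| = 10.
|zone P∩zone Q| = 7.3839.
|zone P∩zone R| = 2.2402.
|zone Q∩zone R| = 7.4286.
|zone P∩zone Q∩zone R| = 2.2402.
|zone P ∪ zone Q ∪ zone R| = 68.5 − 17.0526 + 2.2402 = 53.69.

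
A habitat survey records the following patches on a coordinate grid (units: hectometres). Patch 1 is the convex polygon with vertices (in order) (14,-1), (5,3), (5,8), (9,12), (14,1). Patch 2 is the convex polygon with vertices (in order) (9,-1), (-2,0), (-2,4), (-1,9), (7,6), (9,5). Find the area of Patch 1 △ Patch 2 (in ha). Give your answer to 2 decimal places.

115.89

|Patch 1| = 63.5, |Patch 2| = 83, |Patch 1∩Patch 2| = 15.3056.
|Patch 1 △ Patch 2| = |Patch 1| + |Patch 2| − 2·|Patch 1∩Patch 2| = 63.5 + 83 − 30.6111 = 115.89.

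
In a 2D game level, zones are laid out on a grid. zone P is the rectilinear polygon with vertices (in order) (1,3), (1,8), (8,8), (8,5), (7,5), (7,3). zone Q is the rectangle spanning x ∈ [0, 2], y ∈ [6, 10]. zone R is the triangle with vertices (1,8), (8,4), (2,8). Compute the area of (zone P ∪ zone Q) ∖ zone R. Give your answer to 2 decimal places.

|zone P ∪ zone Q| = 39.
|(zone P ∪ zone Q) ∩ zone R| = 1.9524.
|(zone P ∪ zone Q) ∖ zone R| = 39 − 1.9524 = 37.05.

37.05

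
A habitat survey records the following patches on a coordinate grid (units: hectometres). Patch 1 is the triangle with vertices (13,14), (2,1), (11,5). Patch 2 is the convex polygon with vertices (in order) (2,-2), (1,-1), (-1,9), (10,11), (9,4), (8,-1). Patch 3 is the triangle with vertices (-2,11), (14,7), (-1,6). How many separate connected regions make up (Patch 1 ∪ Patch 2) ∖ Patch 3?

2

(Patch 1 ∪ Patch 2) ∖ Patch 3 splits into 2 disjoint pieces (area 19.4062, area 69.9434).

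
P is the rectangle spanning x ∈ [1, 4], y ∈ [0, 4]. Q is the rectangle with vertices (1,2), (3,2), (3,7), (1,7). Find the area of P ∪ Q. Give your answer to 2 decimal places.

18.00

By inclusion–exclusion:
Individual areas: |P| = 12, |Q| = 10.
|P∩Q|: x∈[1,3], y∈[2,4] → 2·2 = 4.
|P ∪ Q| = 22 − 4 = 18.00.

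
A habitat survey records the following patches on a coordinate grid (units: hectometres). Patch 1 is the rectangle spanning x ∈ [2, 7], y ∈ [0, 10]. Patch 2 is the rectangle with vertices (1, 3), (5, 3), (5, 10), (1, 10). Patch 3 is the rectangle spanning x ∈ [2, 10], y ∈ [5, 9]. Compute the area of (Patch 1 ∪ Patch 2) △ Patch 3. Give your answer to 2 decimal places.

49.00

|Patch 1 ∪ Patch 2| = 57.
|(Patch 1 ∪ Patch 2) ∩ Patch 3| = 20.
|(Patch 1 ∪ Patch 2) △ Patch 3| = 57 + 32 − 40 = 49.00.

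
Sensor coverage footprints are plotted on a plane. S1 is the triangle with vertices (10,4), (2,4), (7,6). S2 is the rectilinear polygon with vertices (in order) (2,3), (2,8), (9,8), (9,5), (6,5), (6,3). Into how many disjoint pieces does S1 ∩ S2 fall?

1

S1 ∩ S2 is a single connected region.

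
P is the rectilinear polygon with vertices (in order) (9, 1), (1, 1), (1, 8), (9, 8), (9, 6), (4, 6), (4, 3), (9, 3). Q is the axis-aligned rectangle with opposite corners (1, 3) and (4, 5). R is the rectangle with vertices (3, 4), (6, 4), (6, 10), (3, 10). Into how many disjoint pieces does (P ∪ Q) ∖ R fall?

(P ∪ Q) ∖ R splits into 2 disjoint pieces (area 27, area 6).

2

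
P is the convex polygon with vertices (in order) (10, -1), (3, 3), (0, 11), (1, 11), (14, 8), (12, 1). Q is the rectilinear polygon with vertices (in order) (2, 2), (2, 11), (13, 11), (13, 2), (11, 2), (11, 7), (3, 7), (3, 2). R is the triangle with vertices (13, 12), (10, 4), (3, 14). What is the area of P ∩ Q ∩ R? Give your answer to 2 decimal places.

The intersection is the polygon with vertices (11.699,8.531), (11,6.667), (11,7), (7.9,7), (5.89,9.872).
By the shoelace formula its area is 9.48.

9.48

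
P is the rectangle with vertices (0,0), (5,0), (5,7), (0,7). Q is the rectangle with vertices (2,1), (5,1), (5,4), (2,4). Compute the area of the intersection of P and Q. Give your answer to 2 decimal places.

9.00

|P∩Q|: x∈[2,5], y∈[1,4] → 3·3 = 9.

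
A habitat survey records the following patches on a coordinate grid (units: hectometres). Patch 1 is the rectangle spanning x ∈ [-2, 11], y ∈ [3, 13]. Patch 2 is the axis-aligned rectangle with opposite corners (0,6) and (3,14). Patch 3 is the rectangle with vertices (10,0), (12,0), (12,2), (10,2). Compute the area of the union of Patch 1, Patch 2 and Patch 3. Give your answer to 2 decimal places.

137.00

By inclusion–exclusion:
Individual areas: |Patch 1| = 130, |Patch 2| = 24, |Patch 3| = 4.
|Patch 1∩Patch 2|: x∈[0,3], y∈[6,13] → 3·7 = 21.
|Patch 1∩Patch 3| = 0 (no overlap).
|Patch 2∩Patch 3| = 0 (no overlap).
|Patch 1∩Patch 2∩Patch 3| = 0.
|Patch 1 ∪ Patch 2 ∪ Patch 3| = 158 − 21 + 0 = 137.00.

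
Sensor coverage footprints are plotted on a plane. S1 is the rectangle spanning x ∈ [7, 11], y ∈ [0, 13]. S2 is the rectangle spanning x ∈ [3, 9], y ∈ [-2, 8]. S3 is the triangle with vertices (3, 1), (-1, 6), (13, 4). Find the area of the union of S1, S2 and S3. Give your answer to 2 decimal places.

By inclusion–exclusion:
Individual areas: |S1| = 52, |S2| = 60, |S3| = 31.
|S1∩S2|: x∈[7,9], y∈[0,8] → 2·8 = 16.
|S1∩S3| = 7.0857.
|S2∩S3| = 18.6.
|S1∩S2∩S3| = 4.4286.
|S1 ∪ S2 ∪ S3| = 143 − 41.6857 + 4.4286 = 105.74.

105.74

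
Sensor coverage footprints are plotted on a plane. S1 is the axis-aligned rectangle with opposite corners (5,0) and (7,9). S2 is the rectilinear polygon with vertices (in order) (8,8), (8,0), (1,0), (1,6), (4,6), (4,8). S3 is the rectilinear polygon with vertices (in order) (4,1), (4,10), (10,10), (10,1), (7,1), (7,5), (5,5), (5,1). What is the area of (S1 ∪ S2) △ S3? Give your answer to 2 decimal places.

|S1 ∪ S2| = 52.
|(S1 ∪ S2) ∩ S3| = 22.
|(S1 ∪ S2) △ S3| = 52 + 46 − 44 = 54.00.

54.00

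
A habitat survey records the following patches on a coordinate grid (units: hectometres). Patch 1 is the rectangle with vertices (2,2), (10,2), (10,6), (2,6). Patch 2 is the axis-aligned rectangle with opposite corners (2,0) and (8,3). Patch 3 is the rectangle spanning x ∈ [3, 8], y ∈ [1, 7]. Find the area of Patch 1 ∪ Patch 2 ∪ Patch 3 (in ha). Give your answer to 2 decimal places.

By inclusion–exclusion:
Individual areas: |Patch 1| = 32, |Patch 2| = 18, |Patch 3| = 30.
|Patch 1∩Patch 2|: x∈[2,8], y∈[2,3] → 6·1 = 6.
|Patch 1∩Patch 3|: x∈[3,8], y∈[2,6] → 5·4 = 20.
|Patch 2∩Patch 3|: x∈[3,8], y∈[1,3] → 5·2 = 10.
|Patch 1∩Patch 2∩Patch 3| = 5.
|Patch 1 ∪ Patch 2 ∪ Patch 3| = 80 − 36 + 5 = 49.00.

49.00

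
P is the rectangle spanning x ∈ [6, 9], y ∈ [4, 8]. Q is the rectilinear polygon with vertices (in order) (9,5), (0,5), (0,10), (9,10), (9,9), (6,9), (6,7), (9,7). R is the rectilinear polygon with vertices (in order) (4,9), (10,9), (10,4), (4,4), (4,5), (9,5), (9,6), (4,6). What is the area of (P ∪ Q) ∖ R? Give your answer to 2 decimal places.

|P ∪ Q| = 45.
|(P ∪ Q) ∩ R| = 15.
|(P ∪ Q) ∖ R| = 45 − 15 = 30.00.

30.00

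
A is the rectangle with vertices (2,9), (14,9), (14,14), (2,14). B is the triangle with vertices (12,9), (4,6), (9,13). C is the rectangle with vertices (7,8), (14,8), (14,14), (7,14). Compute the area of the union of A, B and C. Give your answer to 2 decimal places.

By inclusion–exclusion:
Individual areas: |A| = 60, |B| = 20.5, |C| = 42.
|A∩B| = 11.7143.
|A∩C|: x∈[7,14], y∈[9,14] → 7·5 = 35.
|B∩C| = 14.8667.
|A∩B∩C| = 11.2.
|A ∪ B ∪ C| = 122.5 − 61.581 + 11.2 = 72.12.

72.12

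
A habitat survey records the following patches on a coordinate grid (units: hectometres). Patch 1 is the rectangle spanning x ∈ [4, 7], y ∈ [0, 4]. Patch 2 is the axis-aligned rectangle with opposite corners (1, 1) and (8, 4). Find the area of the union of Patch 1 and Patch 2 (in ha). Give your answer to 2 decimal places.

24.00

By inclusion–exclusion:
Individual areas: |Patch 1| = 12, |Patch 2| = 21.
|Patch 1∩Patch 2|: x∈[4,7], y∈[1,4] → 3·3 = 9.
|Patch 1 ∪ Patch 2| = 33 − 9 = 24.00.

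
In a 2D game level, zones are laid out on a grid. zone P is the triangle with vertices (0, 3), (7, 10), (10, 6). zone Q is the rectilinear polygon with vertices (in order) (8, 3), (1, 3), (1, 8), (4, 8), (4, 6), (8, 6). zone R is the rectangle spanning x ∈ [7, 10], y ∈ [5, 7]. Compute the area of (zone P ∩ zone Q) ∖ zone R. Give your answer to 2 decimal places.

|zone P ∩ zone Q| = 10.05.
|(zone P ∩ zone Q) ∩ zone R| = 0.75.
|(zone P ∩ zone Q) ∖ zone R| = 10.05 − 0.75 = 9.30.

9.30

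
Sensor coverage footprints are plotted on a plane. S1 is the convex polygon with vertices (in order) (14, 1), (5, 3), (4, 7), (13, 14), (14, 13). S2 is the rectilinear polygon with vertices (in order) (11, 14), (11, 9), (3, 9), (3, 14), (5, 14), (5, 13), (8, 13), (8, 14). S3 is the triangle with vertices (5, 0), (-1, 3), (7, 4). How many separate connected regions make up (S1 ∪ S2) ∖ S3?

(S1 ∪ S2) ∖ S3 is a single connected region.

1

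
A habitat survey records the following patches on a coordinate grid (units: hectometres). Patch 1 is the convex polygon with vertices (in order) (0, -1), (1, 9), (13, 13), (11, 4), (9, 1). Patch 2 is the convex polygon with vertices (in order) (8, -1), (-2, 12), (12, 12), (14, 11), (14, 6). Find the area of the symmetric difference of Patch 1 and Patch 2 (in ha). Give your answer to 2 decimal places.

|Patch 1| = 114, |Patch 2| = 121, |Patch 1∩Patch 2| = 81.7338.
|Patch 1 △ Patch 2| = |Patch 1| + |Patch 2| − 2·|Patch 1∩Patch 2| = 114 + 121 − 163.4677 = 71.53.

71.53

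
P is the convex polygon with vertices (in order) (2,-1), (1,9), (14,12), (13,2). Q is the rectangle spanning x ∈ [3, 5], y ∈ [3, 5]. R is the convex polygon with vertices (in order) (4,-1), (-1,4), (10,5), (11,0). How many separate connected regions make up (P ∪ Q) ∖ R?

2

(P ∪ Q) ∖ R splits into 2 disjoint pieces (area 80.8764, area 1.7937).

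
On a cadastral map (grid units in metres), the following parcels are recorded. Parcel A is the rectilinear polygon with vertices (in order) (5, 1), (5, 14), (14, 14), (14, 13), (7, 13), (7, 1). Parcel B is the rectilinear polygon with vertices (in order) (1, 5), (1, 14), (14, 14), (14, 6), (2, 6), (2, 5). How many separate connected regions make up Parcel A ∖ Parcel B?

Parcel A ∖ Parcel B is a single connected region.

1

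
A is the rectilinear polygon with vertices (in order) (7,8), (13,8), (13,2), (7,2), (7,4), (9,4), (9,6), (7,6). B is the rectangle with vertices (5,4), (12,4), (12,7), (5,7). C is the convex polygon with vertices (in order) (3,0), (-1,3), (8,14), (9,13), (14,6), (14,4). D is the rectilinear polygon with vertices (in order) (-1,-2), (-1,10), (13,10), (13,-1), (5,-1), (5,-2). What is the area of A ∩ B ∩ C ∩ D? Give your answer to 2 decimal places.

11.00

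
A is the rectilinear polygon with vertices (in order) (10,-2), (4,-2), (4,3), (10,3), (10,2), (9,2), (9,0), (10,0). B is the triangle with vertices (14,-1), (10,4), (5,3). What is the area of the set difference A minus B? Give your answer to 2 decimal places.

|A| = 28, |A∩B| = 4.5556.
|A ∖ B| = |A| − |A∩B| = 28 − 4.5556 = 23.44.

23.44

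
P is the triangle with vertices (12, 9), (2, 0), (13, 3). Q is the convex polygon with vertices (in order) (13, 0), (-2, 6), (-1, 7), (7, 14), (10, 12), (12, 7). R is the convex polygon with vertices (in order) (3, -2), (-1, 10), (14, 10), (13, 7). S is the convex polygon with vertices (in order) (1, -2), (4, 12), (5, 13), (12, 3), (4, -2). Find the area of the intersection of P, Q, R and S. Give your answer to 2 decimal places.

The intersection is the polygon with vertices (7.615,2.154), (5.385,3.046), (9.423,6.681), (10.669,4.902).
By the shoelace formula its area is 10.28.

10.28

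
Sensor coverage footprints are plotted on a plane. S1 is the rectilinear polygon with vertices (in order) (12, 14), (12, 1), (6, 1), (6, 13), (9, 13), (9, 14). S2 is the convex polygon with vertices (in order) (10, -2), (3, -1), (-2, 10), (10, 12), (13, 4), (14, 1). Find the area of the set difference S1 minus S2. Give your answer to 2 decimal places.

|S1| = 75, |S1∩S2| = 59.3333.
|S1 ∖ S2| = |S1| − |S1∩S2| = 75 − 59.3333 = 15.67.

15.67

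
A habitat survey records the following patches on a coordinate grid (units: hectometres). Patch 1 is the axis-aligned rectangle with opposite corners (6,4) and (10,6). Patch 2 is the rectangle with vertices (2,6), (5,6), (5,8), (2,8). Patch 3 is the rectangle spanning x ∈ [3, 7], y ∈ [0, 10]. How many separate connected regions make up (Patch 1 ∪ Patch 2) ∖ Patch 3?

(Patch 1 ∪ Patch 2) ∖ Patch 3 splits into 2 disjoint pieces (area 6, area 2).

2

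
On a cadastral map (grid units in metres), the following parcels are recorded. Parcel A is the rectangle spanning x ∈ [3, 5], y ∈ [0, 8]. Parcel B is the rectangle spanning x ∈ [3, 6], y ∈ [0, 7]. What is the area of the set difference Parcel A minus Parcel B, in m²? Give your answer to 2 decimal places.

|Parcel A∩Parcel B|: x∈[3,5], y∈[0,7] → 2·7 = 14.
|Parcel A| = 16.
|Parcel A ∖ Parcel B| = |Parcel A| − |Parcel A∩Parcel B| = 16 − 14 = 2.00.

2.00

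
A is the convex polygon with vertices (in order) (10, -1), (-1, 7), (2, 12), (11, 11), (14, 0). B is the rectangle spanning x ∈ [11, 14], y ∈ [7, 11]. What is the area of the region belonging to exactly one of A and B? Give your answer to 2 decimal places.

|A| = 117.5, |B| = 12, |A∩B| = 2.1818.
|A △ B| = |A| + |B| − 2·|A∩B| = 117.5 + 12 − 4.3636 = 125.14.

125.14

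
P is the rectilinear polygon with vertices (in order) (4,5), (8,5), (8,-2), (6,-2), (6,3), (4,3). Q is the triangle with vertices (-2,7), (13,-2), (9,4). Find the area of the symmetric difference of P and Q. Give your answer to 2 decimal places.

|P| = 18, |Q| = 27, |P∩Q| = 9.697.
|P △ Q| = |P| + |Q| − 2·|P∩Q| = 18 + 27 − 19.3939 = 25.61.

25.61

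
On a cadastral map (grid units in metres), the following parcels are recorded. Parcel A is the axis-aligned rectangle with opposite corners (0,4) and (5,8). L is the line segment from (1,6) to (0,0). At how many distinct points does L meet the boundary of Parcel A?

The segment meets the boundary at (0.667,4).

1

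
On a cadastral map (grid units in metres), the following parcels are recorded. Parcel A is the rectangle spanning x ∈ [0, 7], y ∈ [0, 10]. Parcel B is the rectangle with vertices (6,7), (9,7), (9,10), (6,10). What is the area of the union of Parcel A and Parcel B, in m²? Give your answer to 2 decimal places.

76.00

By inclusion–exclusion:
Individual areas: |Parcel A| = 70, |Parcel B| = 9.
|Parcel A∩Parcel B|: x∈[6,7], y∈[7,10] → 1·3 = 3.
|Parcel A ∪ Parcel B| = 79 − 3 = 76.00.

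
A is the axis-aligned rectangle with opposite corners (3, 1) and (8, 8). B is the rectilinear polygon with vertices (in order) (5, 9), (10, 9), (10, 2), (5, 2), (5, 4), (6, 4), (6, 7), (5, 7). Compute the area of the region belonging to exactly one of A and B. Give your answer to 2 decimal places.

37.00

|A| = 35, |B| = 32, |A∩B| = 15.
|A △ B| = |A| + |B| − 2·|A∩B| = 35 + 32 − 30 = 37.00.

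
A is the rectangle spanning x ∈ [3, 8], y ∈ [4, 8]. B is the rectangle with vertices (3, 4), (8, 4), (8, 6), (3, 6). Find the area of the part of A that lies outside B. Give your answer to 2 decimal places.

10.00

|A∩B|: x∈[3,8], y∈[4,6] → 5·2 = 10.
|A| = 20.
|A ∖ B| = |A| − |A∩B| = 20 − 10 = 10.00.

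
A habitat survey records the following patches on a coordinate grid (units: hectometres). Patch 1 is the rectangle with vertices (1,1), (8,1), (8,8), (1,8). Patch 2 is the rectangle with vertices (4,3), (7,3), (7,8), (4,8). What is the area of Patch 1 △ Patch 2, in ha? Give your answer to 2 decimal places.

|Patch 1∩Patch 2|: x∈[4,7], y∈[3,8] → 3·5 = 15.
|Patch 1 △ Patch 2| = |Patch 1| + |Patch 2| − 2·|Patch 1∩Patch 2| = 49 + 15 − 30 = 34.00.

34.00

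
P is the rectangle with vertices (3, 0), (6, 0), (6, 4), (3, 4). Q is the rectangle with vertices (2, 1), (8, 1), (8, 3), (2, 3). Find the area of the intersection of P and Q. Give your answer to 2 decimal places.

6.00

|P∩Q|: x∈[3,6], y∈[1,3] → 3·2 = 6.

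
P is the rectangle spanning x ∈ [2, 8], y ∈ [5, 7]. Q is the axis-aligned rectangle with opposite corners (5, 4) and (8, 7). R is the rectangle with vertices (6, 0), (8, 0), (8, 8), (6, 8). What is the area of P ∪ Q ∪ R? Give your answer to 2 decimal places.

25.00

By inclusion–exclusion:
Individual areas: |P| = 12, |Q| = 9, |R| = 16.
|P∩Q|: x∈[5,8], y∈[5,7] → 3·2 = 6.
|P∩R|: x∈[6,8], y∈[5,7] → 2·2 = 4.
|Q∩R|: x∈[6,8], y∈[4,7] → 2·3 = 6.
|P∩Q∩R| = 4.
|P ∪ Q ∪ R| = 37 − 16 + 4 = 25.00.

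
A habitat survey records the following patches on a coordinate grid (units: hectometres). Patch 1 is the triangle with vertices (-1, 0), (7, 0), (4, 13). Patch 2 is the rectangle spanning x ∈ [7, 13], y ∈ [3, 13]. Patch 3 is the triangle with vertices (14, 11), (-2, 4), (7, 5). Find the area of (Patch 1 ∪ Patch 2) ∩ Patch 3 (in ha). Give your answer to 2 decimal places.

18.18

|Patch 1 ∪ Patch 2| = 112.
|(Patch 1 ∪ Patch 2) ∩ Patch 3| = 18.18.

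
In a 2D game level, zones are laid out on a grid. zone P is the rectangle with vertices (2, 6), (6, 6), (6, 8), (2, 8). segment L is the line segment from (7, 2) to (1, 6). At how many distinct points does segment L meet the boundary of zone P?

The segment lies entirely outside zone P and never meets its boundary.

0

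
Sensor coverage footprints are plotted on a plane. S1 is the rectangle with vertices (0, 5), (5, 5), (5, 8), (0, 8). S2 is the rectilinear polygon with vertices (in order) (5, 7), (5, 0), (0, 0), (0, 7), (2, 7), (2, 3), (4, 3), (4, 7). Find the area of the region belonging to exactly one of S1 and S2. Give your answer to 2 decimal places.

|S1| = 15, |S2| = 27, |S1∩S2| = 6.
|S1 △ S2| = |S1| + |S2| − 2·|S1∩S2| = 15 + 27 − 12 = 30.00.

30.00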